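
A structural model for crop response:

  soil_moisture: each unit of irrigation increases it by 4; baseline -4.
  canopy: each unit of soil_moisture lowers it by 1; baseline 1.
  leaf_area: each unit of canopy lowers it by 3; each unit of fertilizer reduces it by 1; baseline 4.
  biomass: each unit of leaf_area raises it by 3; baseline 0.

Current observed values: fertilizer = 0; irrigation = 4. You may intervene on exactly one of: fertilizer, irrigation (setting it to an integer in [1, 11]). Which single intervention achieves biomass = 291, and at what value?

set irrigation = 9

Intervening on fertilizer: biomass = -3*fertilizer + 111. Reaching 291 requires fertilizer = -60, outside [1, 11].
Intervening on irrigation: with other inputs at their observed values, biomass = 36*irrigation - 33. Solving for 291 gives irrigation = 9, within [1, 11].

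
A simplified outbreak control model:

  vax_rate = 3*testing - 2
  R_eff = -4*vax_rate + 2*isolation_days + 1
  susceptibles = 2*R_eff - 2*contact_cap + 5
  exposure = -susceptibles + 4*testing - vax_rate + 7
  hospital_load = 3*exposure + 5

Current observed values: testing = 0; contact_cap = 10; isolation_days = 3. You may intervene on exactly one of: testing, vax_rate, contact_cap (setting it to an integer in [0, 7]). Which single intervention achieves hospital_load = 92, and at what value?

Intervening on testing: hospital_load = 75*testing - 13. Reaching 92 requires testing = 7/5, not an integer.
Intervening on vax_rate: with other inputs at their observed values, hospital_load = 21*vax_rate + 29. Solving for 92 gives vax_rate = 3, within [0, 7].
Intervening on contact_cap: hospital_load = 6*contact_cap - 73. Reaching 92 requires contact_cap = 55/2, not an integer.

set vax_rate = 3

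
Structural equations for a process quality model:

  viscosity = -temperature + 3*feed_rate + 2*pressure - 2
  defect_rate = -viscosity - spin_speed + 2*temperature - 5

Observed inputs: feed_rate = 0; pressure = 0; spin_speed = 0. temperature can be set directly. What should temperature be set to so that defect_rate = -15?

temperature = -4

Substituting into the viscosity equation gives viscosity = -temperature - 2.
This gives defect_rate = 3*temperature - 3.
Solve 3*temperature - 3 = -15: temperature = (-15 + 3) / 3 = -4.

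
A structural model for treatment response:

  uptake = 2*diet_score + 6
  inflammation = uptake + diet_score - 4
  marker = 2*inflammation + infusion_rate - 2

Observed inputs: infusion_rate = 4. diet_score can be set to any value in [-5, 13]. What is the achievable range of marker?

Substituting into the inflammation equation gives inflammation = 3*diet_score + 2.
This gives marker = 6*diet_score + 6.
Linear in diet_score, so extremes are at the endpoints: diet_score = -5 gives marker = -24; diet_score = 13 gives marker = 84.

-24 to 84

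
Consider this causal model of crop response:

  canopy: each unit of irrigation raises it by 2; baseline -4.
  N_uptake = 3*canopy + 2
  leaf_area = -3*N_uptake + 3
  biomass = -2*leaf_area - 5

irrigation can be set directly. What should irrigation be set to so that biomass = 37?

irrigation = 3

Substituting into the N_uptake equation gives N_uptake = 6*irrigation - 10.
Substituting into the leaf_area equation gives leaf_area = -18*irrigation + 33.
biomass becomes 36*irrigation - 71.
Solve 36*irrigation - 71 = 37: irrigation = (37 + 71) / 36 = 3.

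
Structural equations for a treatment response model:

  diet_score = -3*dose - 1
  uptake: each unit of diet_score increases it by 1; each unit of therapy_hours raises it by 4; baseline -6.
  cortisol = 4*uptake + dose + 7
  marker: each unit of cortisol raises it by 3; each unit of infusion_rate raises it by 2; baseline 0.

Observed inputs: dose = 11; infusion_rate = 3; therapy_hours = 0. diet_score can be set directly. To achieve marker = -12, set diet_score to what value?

diet_score = 0

Intervening on diet_score fixes its value directly, overriding its dependence on dose.
Substituting into the uptake equation gives uptake = diet_score - 6.
So cortisol = 4*diet_score - 6.
marker becomes 12*diet_score - 12.
Solve 12*diet_score - 12 = -12: diet_score = (-12 + 12) / 12 = 0.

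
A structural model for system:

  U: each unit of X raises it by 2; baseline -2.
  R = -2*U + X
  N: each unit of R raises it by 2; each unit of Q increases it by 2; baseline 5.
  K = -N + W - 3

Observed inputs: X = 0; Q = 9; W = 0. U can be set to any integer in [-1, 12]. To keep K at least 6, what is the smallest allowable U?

U = 8

Intervening on U fixes its value directly, overriding its dependence on X.
Substituting into the R equation gives R = -2*U.
So N = -4*U + 23.
Substituting into the K equation gives K = 4*U - 26.
Require 4*U - 26 ≥ 6, so U ≥ 8.
The smallest integer in [-1, 12] satisfying this is 8.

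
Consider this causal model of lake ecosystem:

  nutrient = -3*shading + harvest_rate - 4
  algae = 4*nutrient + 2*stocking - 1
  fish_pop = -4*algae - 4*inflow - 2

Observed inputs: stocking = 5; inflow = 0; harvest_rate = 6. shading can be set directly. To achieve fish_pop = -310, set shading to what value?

shading = -5

Substituting into the nutrient equation gives nutrient = -3*shading + 2.
Substituting into the algae equation gives algae = -12*shading + 17.
Substituting into the fish_pop equation gives fish_pop = 48*shading - 70.
Solve 48*shading - 70 = -310: shading = (-310 + 70) / 48 = -5.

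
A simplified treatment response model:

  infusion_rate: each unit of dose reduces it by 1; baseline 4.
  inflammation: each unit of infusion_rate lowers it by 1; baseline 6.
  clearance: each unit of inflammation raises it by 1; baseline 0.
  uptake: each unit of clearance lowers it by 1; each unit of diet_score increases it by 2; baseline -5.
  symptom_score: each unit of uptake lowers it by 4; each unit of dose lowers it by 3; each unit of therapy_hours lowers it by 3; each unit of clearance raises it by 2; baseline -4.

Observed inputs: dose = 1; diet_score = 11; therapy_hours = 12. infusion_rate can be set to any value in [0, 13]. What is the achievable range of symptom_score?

-153 to -75

Intervening on infusion_rate fixes its value directly, overriding its dependence on dose.
Substituting into the clearance equation gives clearance = -infusion_rate + 6.
So uptake = infusion_rate + 11.
symptom_score becomes -6*infusion_rate - 75.
Linear in infusion_rate, so extremes are at the endpoints: infusion_rate = 0 gives symptom_score = -75; infusion_rate = 13 gives symptom_score = -153.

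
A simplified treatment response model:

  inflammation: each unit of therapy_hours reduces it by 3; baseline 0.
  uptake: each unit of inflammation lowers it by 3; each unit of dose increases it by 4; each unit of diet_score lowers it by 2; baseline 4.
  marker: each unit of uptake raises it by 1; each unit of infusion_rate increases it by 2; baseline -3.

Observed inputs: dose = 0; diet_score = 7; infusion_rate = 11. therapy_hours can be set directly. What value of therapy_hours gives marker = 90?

Substituting into the uptake equation gives uptake = 9*therapy_hours - 10.
Substituting into the marker equation gives marker = 9*therapy_hours + 9.
Solve 9*therapy_hours + 9 = 90: therapy_hours = (90 - 9) / 9 = 9.

therapy_hours = 9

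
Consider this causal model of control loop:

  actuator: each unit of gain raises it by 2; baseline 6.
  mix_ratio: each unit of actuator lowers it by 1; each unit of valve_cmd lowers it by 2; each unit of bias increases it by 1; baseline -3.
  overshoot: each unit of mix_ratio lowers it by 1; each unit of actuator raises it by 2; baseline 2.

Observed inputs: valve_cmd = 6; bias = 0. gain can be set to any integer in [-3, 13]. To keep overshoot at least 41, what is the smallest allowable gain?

gain = 1

Substituting into the mix_ratio equation gives mix_ratio = -2*gain - 21.
Substituting into the overshoot equation gives overshoot = 6*gain + 35.
Require 6*gain + 35 ≥ 41, so gain ≥ 1.
The smallest integer in [-3, 13] satisfying this is 1.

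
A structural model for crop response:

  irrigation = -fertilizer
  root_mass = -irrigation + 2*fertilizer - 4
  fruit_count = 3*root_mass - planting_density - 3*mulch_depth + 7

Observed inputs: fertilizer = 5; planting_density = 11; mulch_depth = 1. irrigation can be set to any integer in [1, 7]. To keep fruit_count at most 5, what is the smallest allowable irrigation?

Intervening on irrigation fixes its value directly, overriding its dependence on fertilizer.
Substituting into the root_mass equation gives root_mass = -irrigation + 6.
Substituting into the fruit_count equation gives fruit_count = -3*irrigation + 11.
Require -3*irrigation + 11 ≤ 5, so irrigation ≥ 2.
The smallest integer in [1, 7] satisfying this is 2.

irrigation = 2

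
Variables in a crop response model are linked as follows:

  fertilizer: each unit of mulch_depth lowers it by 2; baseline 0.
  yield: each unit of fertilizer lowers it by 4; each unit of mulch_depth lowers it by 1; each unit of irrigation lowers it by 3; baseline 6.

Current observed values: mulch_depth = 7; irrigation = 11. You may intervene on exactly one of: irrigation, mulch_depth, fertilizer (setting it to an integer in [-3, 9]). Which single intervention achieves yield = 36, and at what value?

Intervening on irrigation: yield = -3*irrigation + 55. Reaching 36 requires irrigation = 19/3, not an integer.
Intervening on mulch_depth: with other inputs at their observed values, yield = 7*mulch_depth - 27. Solving for 36 gives mulch_depth = 9, within [-3, 9].
Intervening on fertilizer: yield = -4*fertilizer - 34. Reaching 36 requires fertilizer = -35/2, not an integer.

set mulch_depth = 9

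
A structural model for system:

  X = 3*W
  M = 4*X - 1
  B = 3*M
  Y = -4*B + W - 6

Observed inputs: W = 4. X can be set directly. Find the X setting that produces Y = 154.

X = -3

Intervening on X fixes its value directly, overriding its dependence on W.
Substituting into the B equation gives B = 12*X - 3.
Substituting into the Y equation gives Y = -48*X + 10.
Solve -48*X + 10 = 154: X = (154 - 10) / -48 = -3.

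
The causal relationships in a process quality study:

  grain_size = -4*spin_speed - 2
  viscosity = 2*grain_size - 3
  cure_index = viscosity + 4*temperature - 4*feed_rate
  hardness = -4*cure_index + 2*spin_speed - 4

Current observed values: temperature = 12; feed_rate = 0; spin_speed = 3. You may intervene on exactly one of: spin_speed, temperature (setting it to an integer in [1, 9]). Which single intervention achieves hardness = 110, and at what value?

Intervening on spin_speed: hardness = 34*spin_speed - 168. Reaching 110 requires spin_speed = 139/17, not an integer.
Intervening on temperature: with other inputs at their observed values, hardness = -16*temperature + 126. Solving for 110 gives temperature = 1, within [1, 9].

set temperature = 1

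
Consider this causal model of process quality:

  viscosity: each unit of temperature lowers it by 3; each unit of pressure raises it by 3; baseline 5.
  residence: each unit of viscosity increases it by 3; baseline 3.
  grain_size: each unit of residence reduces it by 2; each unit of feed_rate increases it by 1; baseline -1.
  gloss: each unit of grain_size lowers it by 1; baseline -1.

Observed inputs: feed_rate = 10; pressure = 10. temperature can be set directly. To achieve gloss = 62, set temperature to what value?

temperature = 8

Substituting into the viscosity equation gives viscosity = -3*temperature + 35.
Substituting into the residence equation gives residence = -9*temperature + 108.
So grain_size = 18*temperature - 207.
gloss becomes -18*temperature + 206.
Solve -18*temperature + 206 = 62: temperature = (62 - 206) / -18 = 8.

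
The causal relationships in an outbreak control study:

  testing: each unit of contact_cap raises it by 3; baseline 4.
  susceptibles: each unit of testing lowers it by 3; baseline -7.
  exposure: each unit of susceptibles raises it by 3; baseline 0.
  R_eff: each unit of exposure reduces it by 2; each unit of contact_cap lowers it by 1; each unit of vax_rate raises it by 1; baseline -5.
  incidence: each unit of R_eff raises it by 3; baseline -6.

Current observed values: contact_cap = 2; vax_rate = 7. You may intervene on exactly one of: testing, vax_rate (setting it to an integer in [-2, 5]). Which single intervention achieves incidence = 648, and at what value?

set vax_rate = 3

Intervening on testing: incidence = 54*testing + 120. Reaching 648 requires testing = 88/9, not an integer.
Intervening on vax_rate: with other inputs at their observed values, incidence = 3*vax_rate + 639. Solving for 648 gives vax_rate = 3, within [-2, 5].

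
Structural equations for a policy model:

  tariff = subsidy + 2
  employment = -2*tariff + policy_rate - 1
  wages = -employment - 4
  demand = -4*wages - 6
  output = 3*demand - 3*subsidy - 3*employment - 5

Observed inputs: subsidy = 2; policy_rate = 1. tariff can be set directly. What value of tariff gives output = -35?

tariff = 3

Intervening on tariff fixes its value directly, overriding its dependence on subsidy.
Substituting into the employment equation gives employment = -2*tariff.
Substituting into the wages equation gives wages = 2*tariff - 4.
Substituting into the demand equation gives demand = -8*tariff + 10.
This gives output = -18*tariff + 19.
Solve -18*tariff + 19 = -35: tariff = (-35 - 19) / -18 = 3.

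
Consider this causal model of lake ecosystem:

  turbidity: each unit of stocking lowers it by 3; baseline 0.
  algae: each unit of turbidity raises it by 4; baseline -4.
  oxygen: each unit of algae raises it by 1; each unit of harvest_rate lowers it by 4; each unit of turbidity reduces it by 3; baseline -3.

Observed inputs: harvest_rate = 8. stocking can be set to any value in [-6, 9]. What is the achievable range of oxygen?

Substituting into the algae equation gives algae = -12*stocking - 4.
Substituting into the oxygen equation gives oxygen = -3*stocking - 39.
Linear in stocking, so extremes are at the endpoints: stocking = -6 gives oxygen = -21; stocking = 9 gives oxygen = -66.

-66 to -21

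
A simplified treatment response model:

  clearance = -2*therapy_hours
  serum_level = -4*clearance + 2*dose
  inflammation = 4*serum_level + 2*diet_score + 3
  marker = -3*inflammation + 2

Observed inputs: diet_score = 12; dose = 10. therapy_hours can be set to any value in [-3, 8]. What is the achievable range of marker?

Substituting into the serum_level equation gives serum_level = 8*therapy_hours + 20.
Substituting into the inflammation equation gives inflammation = 32*therapy_hours + 107.
This gives marker = -96*therapy_hours - 319.
Linear in therapy_hours, so extremes are at the endpoints: therapy_hours = -3 gives marker = -31; therapy_hours = 8 gives marker = -1087.

-1087 to -31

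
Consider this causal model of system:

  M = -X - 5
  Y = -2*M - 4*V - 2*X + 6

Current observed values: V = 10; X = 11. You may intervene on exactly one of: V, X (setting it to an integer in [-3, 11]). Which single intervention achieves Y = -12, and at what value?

Intervening on V: with other inputs at their observed values, Y = -4*V + 16. Solving for -12 gives V = 7, within [-3, 11].
Intervening on X: the paths from X to Y cancel (net effect zero), leaving Y = -24; -12 is unreachable this way.

set V = 7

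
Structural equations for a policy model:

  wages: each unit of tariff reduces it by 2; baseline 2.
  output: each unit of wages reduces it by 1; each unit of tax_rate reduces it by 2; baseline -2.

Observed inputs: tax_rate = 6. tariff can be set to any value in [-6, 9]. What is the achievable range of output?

-28 to 2

Substituting into the output equation gives output = 2*tariff - 16.
Linear in tariff, so extremes are at the endpoints: tariff = -6 gives output = -28; tariff = 9 gives output = 2.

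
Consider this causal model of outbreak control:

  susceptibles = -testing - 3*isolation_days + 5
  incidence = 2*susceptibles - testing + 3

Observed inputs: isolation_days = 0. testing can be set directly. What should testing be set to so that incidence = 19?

testing = -2

Substituting into the susceptibles equation gives susceptibles = -testing + 5.
Substituting into the incidence equation gives incidence = -3*testing + 13.
Solve -3*testing + 13 = 19: testing = (19 - 13) / -3 = -2.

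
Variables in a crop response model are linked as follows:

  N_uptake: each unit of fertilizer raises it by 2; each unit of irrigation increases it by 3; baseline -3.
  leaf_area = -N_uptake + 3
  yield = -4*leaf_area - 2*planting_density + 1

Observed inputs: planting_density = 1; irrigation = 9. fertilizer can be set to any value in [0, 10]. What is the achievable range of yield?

Substituting into the N_uptake equation gives N_uptake = 2*fertilizer + 24.
Substituting into the leaf_area equation gives leaf_area = -2*fertilizer - 21.
yield becomes 8*fertilizer + 83.
Linear in fertilizer, so extremes are at the endpoints: fertilizer = 0 gives yield = 83; fertilizer = 10 gives yield = 163.

83 to 163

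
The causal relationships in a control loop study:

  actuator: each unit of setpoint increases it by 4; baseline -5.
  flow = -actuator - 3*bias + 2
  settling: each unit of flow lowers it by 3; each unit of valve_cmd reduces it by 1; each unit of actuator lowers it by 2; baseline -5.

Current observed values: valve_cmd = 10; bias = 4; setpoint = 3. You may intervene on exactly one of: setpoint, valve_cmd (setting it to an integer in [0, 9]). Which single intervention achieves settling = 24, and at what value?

set valve_cmd = 8

Intervening on setpoint: settling = 4*setpoint + 10. Reaching 24 requires setpoint = 7/2, not an integer.
Intervening on valve_cmd: with other inputs at their observed values, settling = -valve_cmd + 32. Solving for 24 gives valve_cmd = 8, within [0, 9].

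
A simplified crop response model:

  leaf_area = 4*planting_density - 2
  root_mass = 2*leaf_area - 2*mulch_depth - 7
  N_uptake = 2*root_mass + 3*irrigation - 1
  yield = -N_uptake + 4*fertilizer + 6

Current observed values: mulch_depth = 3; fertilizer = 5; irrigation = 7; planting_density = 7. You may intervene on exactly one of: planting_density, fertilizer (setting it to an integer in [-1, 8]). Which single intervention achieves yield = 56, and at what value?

Intervening on planting_density: with other inputs at their observed values, yield = -16*planting_density + 40. Solving for 56 gives planting_density = -1, within [-1, 8].
Intervening on fertilizer: yield = 4*fertilizer - 92. Reaching 56 requires fertilizer = 37, outside [-1, 8].

set planting_density = -1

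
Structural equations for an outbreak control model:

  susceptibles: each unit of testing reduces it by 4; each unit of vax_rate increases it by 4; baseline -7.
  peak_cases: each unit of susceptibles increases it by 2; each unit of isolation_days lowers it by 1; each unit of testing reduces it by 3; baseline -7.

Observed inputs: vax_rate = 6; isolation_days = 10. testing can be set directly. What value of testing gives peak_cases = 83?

testing = -6

Substituting into the susceptibles equation gives susceptibles = -4*testing + 17.
Substituting into the peak_cases equation gives peak_cases = -11*testing + 17.
Solve -11*testing + 17 = 83: testing = (83 - 17) / -11 = -6.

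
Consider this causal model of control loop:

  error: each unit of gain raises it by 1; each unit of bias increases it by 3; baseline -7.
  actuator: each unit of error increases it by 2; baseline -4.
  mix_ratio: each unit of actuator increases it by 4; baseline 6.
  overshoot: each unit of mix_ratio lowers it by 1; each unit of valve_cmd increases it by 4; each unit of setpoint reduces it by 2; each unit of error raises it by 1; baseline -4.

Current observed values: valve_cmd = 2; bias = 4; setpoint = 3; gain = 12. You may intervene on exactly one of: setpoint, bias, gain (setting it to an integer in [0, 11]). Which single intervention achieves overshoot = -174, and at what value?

set bias = 7

Intervening on setpoint: overshoot = -2*setpoint - 105. Reaching -174 requires setpoint = 69/2, not an integer.
Intervening on bias: with other inputs at their observed values, overshoot = -21*bias - 27. Solving for -174 gives bias = 7, within [0, 11].
Intervening on gain: overshoot = -7*gain - 27. Reaching -174 requires gain = 21, outside [0, 11].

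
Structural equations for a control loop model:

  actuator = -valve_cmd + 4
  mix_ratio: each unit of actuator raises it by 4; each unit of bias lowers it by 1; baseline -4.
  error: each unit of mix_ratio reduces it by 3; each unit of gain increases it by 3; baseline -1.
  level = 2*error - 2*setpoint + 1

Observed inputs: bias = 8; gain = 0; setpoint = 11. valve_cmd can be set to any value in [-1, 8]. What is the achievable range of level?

Substituting into the mix_ratio equation gives mix_ratio = -4*valve_cmd + 4.
Substituting into the error equation gives error = 12*valve_cmd - 13.
Substituting into the level equation gives level = 24*valve_cmd - 47.
Linear in valve_cmd, so extremes are at the endpoints: valve_cmd = -1 gives level = -71; valve_cmd = 8 gives level = 145.

-71 to 145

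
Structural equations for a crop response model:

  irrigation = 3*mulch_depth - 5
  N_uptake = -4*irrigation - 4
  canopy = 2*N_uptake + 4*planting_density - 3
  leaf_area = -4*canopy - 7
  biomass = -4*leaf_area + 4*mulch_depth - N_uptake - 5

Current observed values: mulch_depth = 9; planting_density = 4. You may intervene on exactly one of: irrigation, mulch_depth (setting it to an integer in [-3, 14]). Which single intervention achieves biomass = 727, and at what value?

Intervening on irrigation: biomass = -124*irrigation + 143. Reaching 727 requires irrigation = -146/31, not an integer.
Intervening on mulch_depth: with other inputs at their observed values, biomass = -368*mulch_depth + 727. Solving for 727 gives mulch_depth = 0, within [-3, 14].

set mulch_depth = 0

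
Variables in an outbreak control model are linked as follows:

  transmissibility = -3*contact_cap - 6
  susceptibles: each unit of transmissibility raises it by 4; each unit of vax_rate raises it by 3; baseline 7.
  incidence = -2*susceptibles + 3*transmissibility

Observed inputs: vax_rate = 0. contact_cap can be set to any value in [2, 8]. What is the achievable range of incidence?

Substituting into the susceptibles equation gives susceptibles = -12*contact_cap - 17.
Substituting into the incidence equation gives incidence = 15*contact_cap + 16.
Linear in contact_cap, so extremes are at the endpoints: contact_cap = 2 gives incidence = 46; contact_cap = 8 gives incidence = 136.

46 to 136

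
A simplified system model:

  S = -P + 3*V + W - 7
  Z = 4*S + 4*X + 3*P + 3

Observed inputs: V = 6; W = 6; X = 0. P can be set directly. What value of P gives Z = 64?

Substituting into the S equation gives S = -P + 17.
Substituting into the Z equation gives Z = -P + 71.
Solve -P + 71 = 64: P = (64 - 71) / -1 = 7.

P = 7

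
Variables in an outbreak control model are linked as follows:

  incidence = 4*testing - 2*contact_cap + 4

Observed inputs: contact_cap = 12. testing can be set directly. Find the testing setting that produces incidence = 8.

Substituting into the incidence equation gives incidence = 4*testing - 20.
Solve 4*testing - 20 = 8: testing = (8 + 20) / 4 = 7.

testing = 7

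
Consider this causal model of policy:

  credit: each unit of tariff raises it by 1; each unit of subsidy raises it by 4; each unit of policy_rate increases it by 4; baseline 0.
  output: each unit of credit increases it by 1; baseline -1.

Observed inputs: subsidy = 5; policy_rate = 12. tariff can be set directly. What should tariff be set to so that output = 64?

tariff = -3

Substituting into the credit equation gives credit = tariff + 68.
Substituting into the output equation gives output = tariff + 67.
Solve tariff + 67 = 64: tariff = (64 - 67) / 1 = -3.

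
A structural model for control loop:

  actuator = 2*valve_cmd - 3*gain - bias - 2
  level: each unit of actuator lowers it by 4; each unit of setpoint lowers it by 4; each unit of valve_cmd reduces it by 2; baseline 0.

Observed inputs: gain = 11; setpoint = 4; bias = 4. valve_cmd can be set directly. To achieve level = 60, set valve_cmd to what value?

valve_cmd = 8

Substituting into the actuator equation gives actuator = 2*valve_cmd - 39.
This gives level = -10*valve_cmd + 140.
Solve -10*valve_cmd + 140 = 60: valve_cmd = (60 - 140) / -10 = 8.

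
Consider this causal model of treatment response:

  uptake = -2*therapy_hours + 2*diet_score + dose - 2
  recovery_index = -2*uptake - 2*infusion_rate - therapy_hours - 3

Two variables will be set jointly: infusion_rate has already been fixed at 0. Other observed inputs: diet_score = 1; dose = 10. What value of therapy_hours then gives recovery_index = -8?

therapy_hours = 5

With infusion_rate held at 0:
Substituting into the uptake equation gives uptake = -2*therapy_hours + 10.
This gives recovery_index = 3*therapy_hours - 23.
Solve 3*therapy_hours - 23 = -8: therapy_hours = (-8 + 23) / 3 = 5.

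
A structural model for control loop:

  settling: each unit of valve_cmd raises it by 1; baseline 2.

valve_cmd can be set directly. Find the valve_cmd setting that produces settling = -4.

Solve valve_cmd + 2 = -4: valve_cmd = (-4 - 2) / 1 = -6.

valve_cmd = -6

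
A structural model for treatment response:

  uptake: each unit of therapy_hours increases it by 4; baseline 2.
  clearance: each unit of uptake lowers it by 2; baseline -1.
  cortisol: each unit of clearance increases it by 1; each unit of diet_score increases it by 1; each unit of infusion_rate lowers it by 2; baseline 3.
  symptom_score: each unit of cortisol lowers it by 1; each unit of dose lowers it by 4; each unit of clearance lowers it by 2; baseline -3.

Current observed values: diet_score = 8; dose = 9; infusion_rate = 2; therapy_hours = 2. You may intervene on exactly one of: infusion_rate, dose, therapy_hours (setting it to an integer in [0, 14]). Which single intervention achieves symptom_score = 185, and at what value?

set therapy_hours = 9

Intervening on infusion_rate: symptom_score = 2*infusion_rate + 13. Reaching 185 requires infusion_rate = 86, outside [0, 14].
Intervening on dose: symptom_score = -4*dose + 53. Reaching 185 requires dose = -33, outside [0, 14].
Intervening on therapy_hours: with other inputs at their observed values, symptom_score = 24*therapy_hours - 31. Solving for 185 gives therapy_hours = 9, within [0, 14].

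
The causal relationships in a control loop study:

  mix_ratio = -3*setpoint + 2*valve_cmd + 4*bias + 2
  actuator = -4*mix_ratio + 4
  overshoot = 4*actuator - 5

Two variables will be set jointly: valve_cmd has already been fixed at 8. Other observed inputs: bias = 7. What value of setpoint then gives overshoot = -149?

With valve_cmd held at 8:
Substituting into the mix_ratio equation gives mix_ratio = -3*setpoint + 46.
So actuator = 12*setpoint - 180.
Substituting into the overshoot equation gives overshoot = 48*setpoint - 725.
Solve 48*setpoint - 725 = -149: setpoint = (-149 + 725) / 48 = 12.

setpoint = 12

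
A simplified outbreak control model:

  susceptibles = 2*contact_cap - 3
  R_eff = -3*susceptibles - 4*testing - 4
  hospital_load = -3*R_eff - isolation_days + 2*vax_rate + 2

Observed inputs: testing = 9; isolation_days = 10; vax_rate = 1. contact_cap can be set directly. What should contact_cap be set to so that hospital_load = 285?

Substituting into the R_eff equation gives R_eff = -6*contact_cap - 31.
Substituting into the hospital_load equation gives hospital_load = 18*contact_cap + 87.
Solve 18*contact_cap + 87 = 285: contact_cap = (285 - 87) / 18 = 11.

contact_cap = 11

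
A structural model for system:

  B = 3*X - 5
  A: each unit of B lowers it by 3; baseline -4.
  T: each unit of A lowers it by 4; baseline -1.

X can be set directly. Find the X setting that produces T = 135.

X = 5

Substituting into the A equation gives A = -9*X + 11.
Substituting into the T equation gives T = 36*X - 45.
Solve 36*X - 45 = 135: X = (135 + 45) / 36 = 5.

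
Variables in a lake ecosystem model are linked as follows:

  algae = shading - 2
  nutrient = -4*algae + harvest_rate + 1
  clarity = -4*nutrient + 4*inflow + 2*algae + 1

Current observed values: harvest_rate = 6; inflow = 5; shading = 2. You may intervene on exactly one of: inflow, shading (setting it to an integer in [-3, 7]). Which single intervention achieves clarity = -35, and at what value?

Intervening on inflow: with other inputs at their observed values, clarity = 4*inflow - 27. Solving for -35 gives inflow = -2, within [-3, 7].
Intervening on shading: clarity = 18*shading - 43. Reaching -35 requires shading = 4/9, not an integer.

set inflow = -2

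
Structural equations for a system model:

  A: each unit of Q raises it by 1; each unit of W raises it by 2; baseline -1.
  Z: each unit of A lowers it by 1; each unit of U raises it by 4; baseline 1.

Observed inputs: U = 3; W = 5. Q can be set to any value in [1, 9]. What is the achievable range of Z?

-5 to 3

Substituting into the A equation gives A = Q + 9.
Substituting into the Z equation gives Z = -Q + 4.
Linear in Q, so extremes are at the endpoints: Q = 1 gives Z = 3; Q = 9 gives Z = -5.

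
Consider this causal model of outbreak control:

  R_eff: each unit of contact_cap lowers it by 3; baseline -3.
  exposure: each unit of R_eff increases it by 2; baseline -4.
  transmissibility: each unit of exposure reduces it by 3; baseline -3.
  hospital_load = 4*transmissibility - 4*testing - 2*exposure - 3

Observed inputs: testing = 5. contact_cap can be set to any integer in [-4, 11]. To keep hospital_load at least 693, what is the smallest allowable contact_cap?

Substituting into the exposure equation gives exposure = -6*contact_cap - 10.
Substituting into the transmissibility equation gives transmissibility = 18*contact_cap + 27.
hospital_load becomes 84*contact_cap + 105.
Require 84*contact_cap + 105 ≥ 693, so contact_cap ≥ 7.
The smallest integer in [-4, 11] satisfying this is 7.

contact_cap = 7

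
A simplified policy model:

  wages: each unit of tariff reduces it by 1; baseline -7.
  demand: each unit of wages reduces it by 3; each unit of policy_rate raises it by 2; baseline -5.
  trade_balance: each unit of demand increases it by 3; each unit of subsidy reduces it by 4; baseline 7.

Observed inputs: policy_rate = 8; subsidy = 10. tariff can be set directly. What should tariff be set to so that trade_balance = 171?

tariff = 12

Substituting into the demand equation gives demand = 3*tariff + 32.
Substituting into the trade_balance equation gives trade_balance = 9*tariff + 63.
Solve 9*tariff + 63 = 171: tariff = (171 - 63) / 9 = 12.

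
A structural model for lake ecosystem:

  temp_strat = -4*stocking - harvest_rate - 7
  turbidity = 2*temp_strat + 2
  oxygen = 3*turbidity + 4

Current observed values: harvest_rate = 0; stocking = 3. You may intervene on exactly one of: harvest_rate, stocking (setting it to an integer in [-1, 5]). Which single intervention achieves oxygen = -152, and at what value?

set stocking = 5

Intervening on harvest_rate: oxygen = -6*harvest_rate - 104. Reaching -152 requires harvest_rate = 8, outside [-1, 5].
Intervening on stocking: with other inputs at their observed values, oxygen = -24*stocking - 32. Solving for -152 gives stocking = 5, within [-1, 5].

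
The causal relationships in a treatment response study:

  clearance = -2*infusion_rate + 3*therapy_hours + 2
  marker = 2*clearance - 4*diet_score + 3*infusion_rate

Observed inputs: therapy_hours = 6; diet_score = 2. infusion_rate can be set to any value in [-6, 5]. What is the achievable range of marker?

27 to 38

Substituting into the clearance equation gives clearance = -2*infusion_rate + 20.
Substituting into the marker equation gives marker = -infusion_rate + 32.
Linear in infusion_rate, so extremes are at the endpoints: infusion_rate = -6 gives marker = 38; infusion_rate = 5 gives marker = 27.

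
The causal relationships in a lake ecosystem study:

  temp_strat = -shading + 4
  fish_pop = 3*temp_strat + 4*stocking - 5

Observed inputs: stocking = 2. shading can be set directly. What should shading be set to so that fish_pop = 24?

shading = -3

Substituting into the fish_pop equation gives fish_pop = -3*shading + 15.
Solve -3*shading + 15 = 24: shading = (24 - 15) / -3 = -3.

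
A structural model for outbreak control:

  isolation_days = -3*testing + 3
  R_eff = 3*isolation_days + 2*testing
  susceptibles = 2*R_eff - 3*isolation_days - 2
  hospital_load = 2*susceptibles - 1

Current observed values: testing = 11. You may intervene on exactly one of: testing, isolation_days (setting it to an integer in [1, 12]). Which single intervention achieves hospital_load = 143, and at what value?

set isolation_days = 10

Intervening on testing: hospital_load = -10*testing + 13. Reaching 143 requires testing = -13, outside [1, 12].
Intervening on isolation_days: with other inputs at their observed values, hospital_load = 6*isolation_days + 83. Solving for 143 gives isolation_days = 10, within [1, 12].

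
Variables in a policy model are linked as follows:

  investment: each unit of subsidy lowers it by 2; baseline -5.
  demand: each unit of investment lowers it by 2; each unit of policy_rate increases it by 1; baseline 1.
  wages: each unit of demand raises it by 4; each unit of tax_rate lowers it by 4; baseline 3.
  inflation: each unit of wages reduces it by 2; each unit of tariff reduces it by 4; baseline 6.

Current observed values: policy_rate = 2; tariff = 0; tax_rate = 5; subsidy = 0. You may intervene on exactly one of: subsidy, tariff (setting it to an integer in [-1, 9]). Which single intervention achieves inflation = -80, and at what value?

set tariff = 4

Intervening on subsidy: inflation = -32*subsidy - 64. Reaching -80 requires subsidy = 1/2, not an integer.
Intervening on tariff: with other inputs at their observed values, inflation = -4*tariff - 64. Solving for -80 gives tariff = 4, within [-1, 9].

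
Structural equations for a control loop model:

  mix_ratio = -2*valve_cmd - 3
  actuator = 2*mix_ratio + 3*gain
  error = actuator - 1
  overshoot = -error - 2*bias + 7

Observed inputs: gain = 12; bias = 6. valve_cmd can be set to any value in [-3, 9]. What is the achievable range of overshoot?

-46 to 2

Substituting into the actuator equation gives actuator = -4*valve_cmd + 30.
Substituting into the error equation gives error = -4*valve_cmd + 29.
Substituting into the overshoot equation gives overshoot = 4*valve_cmd - 34.
Linear in valve_cmd, so extremes are at the endpoints: valve_cmd = -3 gives overshoot = -46; valve_cmd = 9 gives overshoot = 2.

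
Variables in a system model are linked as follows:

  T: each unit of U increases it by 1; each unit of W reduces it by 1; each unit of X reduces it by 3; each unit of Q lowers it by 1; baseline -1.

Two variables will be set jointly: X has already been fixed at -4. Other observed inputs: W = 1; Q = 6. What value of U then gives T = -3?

U = -7

With X held at -4:
Substituting into the T equation gives T = U + 4.
Solve U + 4 = -3: U = (-3 - 4) / 1 = -7.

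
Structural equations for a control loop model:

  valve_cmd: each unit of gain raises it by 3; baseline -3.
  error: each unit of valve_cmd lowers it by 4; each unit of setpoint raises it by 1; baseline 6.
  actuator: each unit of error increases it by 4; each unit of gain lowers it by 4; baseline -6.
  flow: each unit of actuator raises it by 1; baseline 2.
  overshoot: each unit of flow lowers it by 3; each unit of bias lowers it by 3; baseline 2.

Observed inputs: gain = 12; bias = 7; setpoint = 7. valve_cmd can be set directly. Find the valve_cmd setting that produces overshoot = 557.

Intervening on valve_cmd fixes its value directly, overriding its dependence on gain.
Substituting into the error equation gives error = -4*valve_cmd + 13.
Substituting into the actuator equation gives actuator = -16*valve_cmd - 2.
flow becomes -16*valve_cmd.
So overshoot = 48*valve_cmd - 19.
Solve 48*valve_cmd - 19 = 557: valve_cmd = (557 + 19) / 48 = 12.

valve_cmd = 12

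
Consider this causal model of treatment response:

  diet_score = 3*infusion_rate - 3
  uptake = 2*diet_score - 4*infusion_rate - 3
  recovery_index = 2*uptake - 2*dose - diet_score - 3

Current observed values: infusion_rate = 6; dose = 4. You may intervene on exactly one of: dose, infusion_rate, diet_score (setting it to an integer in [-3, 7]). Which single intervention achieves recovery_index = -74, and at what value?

Intervening on dose: recovery_index = -2*dose - 12. Reaching -74 requires dose = 31, outside [-3, 7].
Intervening on infusion_rate: recovery_index = infusion_rate - 26. Reaching -74 requires infusion_rate = -48, outside [-3, 7].
Intervening on diet_score: with other inputs at their observed values, recovery_index = 3*diet_score - 65. Solving for -74 gives diet_score = -3, within [-3, 7].

set diet_score = -3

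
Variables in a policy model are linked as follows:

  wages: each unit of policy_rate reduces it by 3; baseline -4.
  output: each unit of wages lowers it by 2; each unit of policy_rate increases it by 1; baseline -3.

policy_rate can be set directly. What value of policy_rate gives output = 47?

Substituting into the output equation gives output = 7*policy_rate + 5.
Solve 7*policy_rate + 5 = 47: policy_rate = (47 - 5) / 7 = 6.

policy_rate = 6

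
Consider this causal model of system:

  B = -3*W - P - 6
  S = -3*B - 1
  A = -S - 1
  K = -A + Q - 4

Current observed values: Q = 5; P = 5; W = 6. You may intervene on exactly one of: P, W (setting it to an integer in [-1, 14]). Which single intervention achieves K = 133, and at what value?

set W = 11

Intervening on P: K = 3*P + 73. Reaching 133 requires P = 20, outside [-1, 14].
Intervening on W: with other inputs at their observed values, K = 9*W + 34. Solving for 133 gives W = 11, within [-1, 14].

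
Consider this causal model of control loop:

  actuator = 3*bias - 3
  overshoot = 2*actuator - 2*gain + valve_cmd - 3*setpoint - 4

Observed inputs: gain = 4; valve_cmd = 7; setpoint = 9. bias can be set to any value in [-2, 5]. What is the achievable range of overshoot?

Substituting into the overshoot equation gives overshoot = 6*bias - 38.
Linear in bias, so extremes are at the endpoints: bias = -2 gives overshoot = -50; bias = 5 gives overshoot = -8.

-50 to -8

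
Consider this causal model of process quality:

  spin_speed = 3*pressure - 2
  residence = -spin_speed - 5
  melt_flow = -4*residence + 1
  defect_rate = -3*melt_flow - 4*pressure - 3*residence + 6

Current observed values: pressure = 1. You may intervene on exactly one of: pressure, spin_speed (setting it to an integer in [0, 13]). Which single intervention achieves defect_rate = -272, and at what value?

Intervening on pressure: with other inputs at their observed values, defect_rate = -31*pressure - 24. Solving for -272 gives pressure = 8, within [0, 13].
Intervening on spin_speed: defect_rate = -9*spin_speed - 46. Reaching -272 requires spin_speed = 226/9, not an integer.

set pressure = 8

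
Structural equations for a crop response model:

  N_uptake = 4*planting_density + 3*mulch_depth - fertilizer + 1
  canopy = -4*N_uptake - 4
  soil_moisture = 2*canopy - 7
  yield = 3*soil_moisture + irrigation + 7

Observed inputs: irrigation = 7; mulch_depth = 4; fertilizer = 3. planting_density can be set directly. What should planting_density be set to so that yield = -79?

planting_density = -2

Substituting into the N_uptake equation gives N_uptake = 4*planting_density + 10.
Substituting into the canopy equation gives canopy = -16*planting_density - 44.
So soil_moisture = -32*planting_density - 95.
yield becomes -96*planting_density - 271.
Solve -96*planting_density - 271 = -79: planting_density = (-79 + 271) / -96 = -2.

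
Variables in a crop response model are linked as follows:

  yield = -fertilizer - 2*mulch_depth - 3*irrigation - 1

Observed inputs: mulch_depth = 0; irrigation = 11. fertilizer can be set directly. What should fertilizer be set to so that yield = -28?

Substituting into the yield equation gives yield = -fertilizer - 34.
Solve -fertilizer - 34 = -28: fertilizer = (-28 + 34) / -1 = -6.

fertilizer = -6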